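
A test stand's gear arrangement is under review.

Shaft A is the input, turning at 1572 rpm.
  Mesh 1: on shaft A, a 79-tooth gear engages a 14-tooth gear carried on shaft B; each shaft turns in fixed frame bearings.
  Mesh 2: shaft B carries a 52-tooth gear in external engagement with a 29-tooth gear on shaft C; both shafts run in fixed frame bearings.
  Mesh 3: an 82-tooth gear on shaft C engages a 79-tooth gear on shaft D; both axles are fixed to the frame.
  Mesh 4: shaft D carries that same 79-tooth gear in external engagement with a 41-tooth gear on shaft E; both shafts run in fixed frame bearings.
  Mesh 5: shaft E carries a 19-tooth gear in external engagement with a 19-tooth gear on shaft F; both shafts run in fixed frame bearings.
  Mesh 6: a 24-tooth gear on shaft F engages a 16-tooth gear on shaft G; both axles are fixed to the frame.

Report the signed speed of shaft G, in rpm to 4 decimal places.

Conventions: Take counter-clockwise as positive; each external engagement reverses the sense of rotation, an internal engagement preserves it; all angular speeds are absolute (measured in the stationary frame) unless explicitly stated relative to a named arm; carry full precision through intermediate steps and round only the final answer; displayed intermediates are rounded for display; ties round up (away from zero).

class = fixed-axis compound train [6 meshes; 6 ratios multiply, 6 sense flips]
mesh 1 [79T→14T]: ω = 1572.0000×79/14 = 8870.5714 rpm, sense flips to −
mesh 2 [52T→29T]: ω = 8870.5714×52/29 = 15905.8522 rpm, sense flips to +
mesh 3 [82T→79T]: ω = 15905.8522×82/79 = 16509.8719 rpm, sense flips to −
mesh 4 [79T→41T]: ω = 16509.8719×79/41 = 31811.7044 rpm, sense flips to +
mesh 5 [19T→19T]: ω = 31811.7044×19/19 = 31811.7044 rpm, sense flips to −
mesh 6 [24T→16T]: ω = 31811.7044×24/16 = 47717.5567 rpm, sense flips to +
signed output speed = +47717.5567 rpm

+47717.5567 rpm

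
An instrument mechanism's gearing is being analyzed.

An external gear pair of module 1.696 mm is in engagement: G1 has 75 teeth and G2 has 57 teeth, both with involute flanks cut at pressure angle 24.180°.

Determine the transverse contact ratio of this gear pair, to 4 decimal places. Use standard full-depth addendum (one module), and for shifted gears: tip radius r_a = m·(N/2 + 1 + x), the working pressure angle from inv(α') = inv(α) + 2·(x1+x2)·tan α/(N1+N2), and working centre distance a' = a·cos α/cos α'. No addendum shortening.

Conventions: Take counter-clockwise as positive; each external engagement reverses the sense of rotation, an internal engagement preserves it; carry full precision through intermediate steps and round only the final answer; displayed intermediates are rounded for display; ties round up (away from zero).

1.5932

class = single-mesh tooth geometry [involute pair 75T × 57T, m = 1.696]
base radii: r_b1 = 58.019936, r_b2 = 44.095152
tip radii: r_a1 = 65.296000, r_a2 = 50.032000
no profile shift: α' = α, a' = a
action lengths: √(r_a1²−r_b1²) = 29.954208, √(r_a2²−r_b2²) = 23.639345
base pitch p_b = π·m·cos α = 4.860667
CR = (29.954208 + 23.639345 − 111.936000·sin 24.18000°)/4.860667 = 1.593207
contact ratio ≈ 1.5932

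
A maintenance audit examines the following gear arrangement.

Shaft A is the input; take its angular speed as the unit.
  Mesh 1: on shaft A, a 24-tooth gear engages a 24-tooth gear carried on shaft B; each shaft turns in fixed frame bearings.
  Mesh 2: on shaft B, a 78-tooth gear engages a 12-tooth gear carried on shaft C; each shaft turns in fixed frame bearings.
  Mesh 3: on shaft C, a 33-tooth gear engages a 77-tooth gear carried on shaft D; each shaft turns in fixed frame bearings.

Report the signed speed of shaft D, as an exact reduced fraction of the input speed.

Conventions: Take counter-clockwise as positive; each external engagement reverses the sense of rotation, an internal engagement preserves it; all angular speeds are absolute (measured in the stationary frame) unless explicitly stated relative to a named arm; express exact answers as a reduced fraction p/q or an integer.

-39/14

3-mesh fixed-axis compound train (all bearings frame-fixed)
mesh 1 [24T→24T]: |ω|/ω_in = 1×24/24 = 1, sense flips to −
mesh 2 [78T→12T]: |ω|/ω_in = 1×78/12 = 13/2, sense flips to +
mesh 3 [33T→77T]: |ω|/ω_in = (13/2)×33/77 = 39/14, sense flips to −
signed output speed (× input speed) = -39/14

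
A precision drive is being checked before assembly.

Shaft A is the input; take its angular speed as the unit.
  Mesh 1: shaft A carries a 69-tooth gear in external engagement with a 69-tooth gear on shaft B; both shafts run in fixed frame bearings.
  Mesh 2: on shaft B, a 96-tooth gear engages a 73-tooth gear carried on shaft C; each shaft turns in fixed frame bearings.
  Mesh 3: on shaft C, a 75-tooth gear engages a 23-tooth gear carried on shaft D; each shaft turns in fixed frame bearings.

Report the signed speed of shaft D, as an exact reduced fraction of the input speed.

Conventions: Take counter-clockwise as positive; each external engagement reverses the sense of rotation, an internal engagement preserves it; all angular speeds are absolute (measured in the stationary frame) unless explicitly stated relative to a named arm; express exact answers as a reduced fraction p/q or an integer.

3-mesh fixed-axis compound train (all bearings frame-fixed)
mesh 1 [69T→69T]: |ω|/ω_in = 1×69/69 = 1, sense flips to −
mesh 2 [96T→73T]: |ω|/ω_in = 1×96/73 = 96/73, sense flips to +
mesh 3 [75T→23T]: |ω|/ω_in = (96/73)×75/23 = 7200/1679, sense flips to −
signed output speed (× input speed) = -7200/1679

-7200/1679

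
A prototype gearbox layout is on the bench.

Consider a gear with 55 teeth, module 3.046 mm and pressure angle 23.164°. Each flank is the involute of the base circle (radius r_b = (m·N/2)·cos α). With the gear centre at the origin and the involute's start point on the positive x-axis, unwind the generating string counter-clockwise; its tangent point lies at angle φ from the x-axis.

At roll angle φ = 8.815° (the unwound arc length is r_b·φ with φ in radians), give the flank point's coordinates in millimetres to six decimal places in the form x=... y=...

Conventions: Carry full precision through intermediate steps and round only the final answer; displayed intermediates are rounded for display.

recognized (one wheel, involute flank): single-mesh tooth geometry, m = 3.046, N = 55
pitch radius r_p = m·N/2 = 3.046·55/2 = 83.765000
base radius r_b = r_p·cos α = 83.765000·cos 23.164° = 77.012090
roll angle φ = 8.815° = 0.15385077 rad
x = r_b·(cos φ + φ·sin φ) = 77.918144
y = r_b·(sin φ − φ·cos φ) = 0.093263

x=77.918144 y=0.093263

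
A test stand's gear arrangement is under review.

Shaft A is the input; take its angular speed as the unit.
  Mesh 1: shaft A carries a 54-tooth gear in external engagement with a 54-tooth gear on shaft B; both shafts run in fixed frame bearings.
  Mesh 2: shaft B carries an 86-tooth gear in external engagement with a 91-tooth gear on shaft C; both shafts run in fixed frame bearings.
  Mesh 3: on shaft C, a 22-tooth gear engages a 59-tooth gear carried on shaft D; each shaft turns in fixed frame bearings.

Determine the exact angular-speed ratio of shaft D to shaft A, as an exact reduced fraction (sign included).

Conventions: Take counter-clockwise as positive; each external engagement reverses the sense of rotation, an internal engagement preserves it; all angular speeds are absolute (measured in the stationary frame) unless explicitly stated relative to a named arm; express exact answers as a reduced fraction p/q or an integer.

-1892/5369

class = fixed-axis compound train [3 meshes; 3 ratios multiply, 3 sense flips]
mesh 1 [54T→54T]: running ratio 1, sense −
mesh 2 [86T→91T]: running ratio 86/91, sense +
mesh 3 [22T→59T]: running ratio 1892/5369, sense −
ω_out/ω_in = -1892/5369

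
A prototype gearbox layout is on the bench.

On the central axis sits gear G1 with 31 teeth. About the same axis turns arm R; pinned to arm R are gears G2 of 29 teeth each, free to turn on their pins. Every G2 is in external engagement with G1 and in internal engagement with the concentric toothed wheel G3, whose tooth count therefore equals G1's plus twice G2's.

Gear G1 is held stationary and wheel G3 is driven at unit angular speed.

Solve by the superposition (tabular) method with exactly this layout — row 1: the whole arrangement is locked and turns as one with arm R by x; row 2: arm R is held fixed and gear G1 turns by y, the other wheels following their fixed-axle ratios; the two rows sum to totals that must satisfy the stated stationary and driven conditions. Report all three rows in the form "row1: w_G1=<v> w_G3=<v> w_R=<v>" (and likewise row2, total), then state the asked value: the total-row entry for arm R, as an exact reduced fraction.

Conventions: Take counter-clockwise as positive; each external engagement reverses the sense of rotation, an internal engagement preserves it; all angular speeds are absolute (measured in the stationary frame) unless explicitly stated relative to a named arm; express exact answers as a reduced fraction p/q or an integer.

planetary set (31T centre, 29T on arm, 89T internal) — Willis relation
row 1: whole set turns with the arm by x
superposition row 2 [arm held]: sun y, ring −(31/89)·y, arm 0
boundary: total ω_sun = x + y = 0 and total ω_ring = x − (31/89)·y = 1  ⇒  y = -89/120, x = 89/120
row 2 ring = −(31/89)·(-89/120) = 31/120
totals (row 1 + row 2): sun 89/120 + (-89/120) = 0, ring 89/120 + 31/120 = 1, arm 89/120 + 0 = 89/120
asked cell (total, arm) = 89/120

row1: w_G1=89/120 w_G3=89/120 w_R=89/120
row2: w_G1=-89/120 w_G3=31/120 w_R=0
total: w_G1=0 w_G3=1 w_R=89/120
asked value: 89/120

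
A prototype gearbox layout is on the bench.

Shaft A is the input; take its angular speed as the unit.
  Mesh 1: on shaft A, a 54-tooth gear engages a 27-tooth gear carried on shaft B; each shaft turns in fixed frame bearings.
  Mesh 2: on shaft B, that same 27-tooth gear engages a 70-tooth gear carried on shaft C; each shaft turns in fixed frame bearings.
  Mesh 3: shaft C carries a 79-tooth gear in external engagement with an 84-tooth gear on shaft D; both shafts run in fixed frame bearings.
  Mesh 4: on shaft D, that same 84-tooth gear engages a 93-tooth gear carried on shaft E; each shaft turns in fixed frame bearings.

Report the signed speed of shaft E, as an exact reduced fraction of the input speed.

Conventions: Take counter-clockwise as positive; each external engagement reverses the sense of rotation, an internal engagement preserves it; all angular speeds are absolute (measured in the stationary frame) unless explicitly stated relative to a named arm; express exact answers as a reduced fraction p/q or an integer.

4-mesh fixed-axis compound train (all bearings frame-fixed)
mesh 1 [54T→27T]: |ω|/ω_in = 1×54/27 = 2, sense flips to −
mesh 2 [27T→70T]: |ω|/ω_in = 2×27/70 = 27/35, sense flips to +
mesh 3 [79T→84T]: |ω|/ω_in = (27/35)×79/84 = 711/980, sense flips to −
mesh 4 [84T→93T]: |ω|/ω_in = (711/980)×84/93 = 711/1085, sense flips to +
signed output speed (× input speed) = 711/1085

711/1085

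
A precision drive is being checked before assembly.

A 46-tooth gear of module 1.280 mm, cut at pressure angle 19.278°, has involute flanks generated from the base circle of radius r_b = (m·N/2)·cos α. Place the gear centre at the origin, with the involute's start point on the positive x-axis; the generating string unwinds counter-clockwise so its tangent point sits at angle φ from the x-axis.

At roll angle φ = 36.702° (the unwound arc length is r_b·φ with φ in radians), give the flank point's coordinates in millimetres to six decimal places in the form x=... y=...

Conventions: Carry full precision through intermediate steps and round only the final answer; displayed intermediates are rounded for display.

topology: single-mesh involute geometry — m = 1.280, N = 46
pitch radius r_p = m·N/2 = 1.280·46/2 = 29.440000
base radius r_b = r_p·cos α = 29.440000·cos 19.278° = 27.789234
roll angle φ = 36.702° = 0.64057074 rad
x = r_b·(cos φ + φ·sin φ) = 32.918957
y = r_b·(sin φ − φ·cos φ) = 2.336310

x=32.918957 y=2.336310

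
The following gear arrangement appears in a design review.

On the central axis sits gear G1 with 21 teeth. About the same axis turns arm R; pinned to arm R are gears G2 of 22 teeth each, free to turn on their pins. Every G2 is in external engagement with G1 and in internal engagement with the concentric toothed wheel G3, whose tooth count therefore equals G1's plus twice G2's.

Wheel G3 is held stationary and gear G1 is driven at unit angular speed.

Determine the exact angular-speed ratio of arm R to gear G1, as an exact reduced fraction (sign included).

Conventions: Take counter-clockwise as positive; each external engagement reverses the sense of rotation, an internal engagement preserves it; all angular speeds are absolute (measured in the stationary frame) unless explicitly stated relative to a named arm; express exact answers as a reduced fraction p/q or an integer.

recognized (axles ride arm R): planetary set, 21/22/65 teeth
ring teeth: 21 + 2·22 = 65
21(ω_sun−ω_arm) = −65(ω_ring−ω_arm),  ω_ring = 0, ω_sun = 1
21(1−ω_arm) = −65(0−ω_arm)  ⇒  86·ω_arm = 21  ⇒  ω_arm = 21/86
ω_out/ω_in = 21/86

21/86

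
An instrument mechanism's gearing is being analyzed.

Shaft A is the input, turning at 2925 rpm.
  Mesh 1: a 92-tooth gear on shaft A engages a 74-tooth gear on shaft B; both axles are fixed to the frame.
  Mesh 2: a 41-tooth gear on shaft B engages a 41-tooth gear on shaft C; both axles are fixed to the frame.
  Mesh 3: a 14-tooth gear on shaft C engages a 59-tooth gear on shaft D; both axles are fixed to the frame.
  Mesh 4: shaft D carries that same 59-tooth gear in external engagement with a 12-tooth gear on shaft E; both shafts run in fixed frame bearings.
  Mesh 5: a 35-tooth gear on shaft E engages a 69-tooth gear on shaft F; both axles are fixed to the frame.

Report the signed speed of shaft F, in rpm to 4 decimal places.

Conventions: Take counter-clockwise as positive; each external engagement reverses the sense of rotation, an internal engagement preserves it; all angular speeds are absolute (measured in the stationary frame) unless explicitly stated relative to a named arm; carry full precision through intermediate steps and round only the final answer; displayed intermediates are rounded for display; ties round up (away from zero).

-2152.0270 rpm

5-mesh fixed-axis compound train (all bearings frame-fixed)
mesh 1 [92T→74T]: ω = 2925.0000×92/74 = 3636.4865 rpm, sense flips to −
mesh 2 [41T→41T]: ω = 3636.4865×41/41 = 3636.4865 rpm, sense flips to +
mesh 3 [14T→59T]: ω = 3636.4865×14/59 = 862.8951 rpm, sense flips to −
mesh 4 [59T→12T]: ω = 862.8951×59/12 = 4242.5676 rpm, sense flips to +
mesh 5 [35T→69T]: ω = 4242.5676×35/69 = 2152.0270 rpm, sense flips to −
signed output speed = -2152.0270 rpm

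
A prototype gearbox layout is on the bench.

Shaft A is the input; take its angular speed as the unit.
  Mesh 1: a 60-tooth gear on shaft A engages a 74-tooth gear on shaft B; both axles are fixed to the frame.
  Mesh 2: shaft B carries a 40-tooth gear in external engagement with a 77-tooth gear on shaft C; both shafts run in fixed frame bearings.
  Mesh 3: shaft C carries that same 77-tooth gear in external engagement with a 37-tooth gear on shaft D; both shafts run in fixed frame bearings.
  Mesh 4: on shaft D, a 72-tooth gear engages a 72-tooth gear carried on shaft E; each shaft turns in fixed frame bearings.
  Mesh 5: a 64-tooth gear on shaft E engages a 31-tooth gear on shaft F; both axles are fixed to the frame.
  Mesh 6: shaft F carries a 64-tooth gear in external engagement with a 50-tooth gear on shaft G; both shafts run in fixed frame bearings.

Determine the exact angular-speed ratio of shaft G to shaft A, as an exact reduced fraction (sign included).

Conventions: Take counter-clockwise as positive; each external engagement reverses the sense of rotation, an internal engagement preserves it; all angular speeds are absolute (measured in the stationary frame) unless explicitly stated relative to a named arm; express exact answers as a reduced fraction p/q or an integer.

class = fixed-axis compound train [6 meshes; 6 ratios multiply, 6 sense flips]
mesh 1 [60T→74T]: running ratio 30/37, sense −
mesh 2 [40T→77T]: running ratio 1200/2849, sense +
mesh 3 [77T→37T]: running ratio 1200/1369, sense −
mesh 4 [72T→72T]: running ratio 1200/1369, sense +
mesh 5 [64T→31T]: running ratio 76800/42439, sense −
mesh 6 [64T→50T]: running ratio 98304/42439, sense +
ω_out/ω_in = 98304/42439

98304/42439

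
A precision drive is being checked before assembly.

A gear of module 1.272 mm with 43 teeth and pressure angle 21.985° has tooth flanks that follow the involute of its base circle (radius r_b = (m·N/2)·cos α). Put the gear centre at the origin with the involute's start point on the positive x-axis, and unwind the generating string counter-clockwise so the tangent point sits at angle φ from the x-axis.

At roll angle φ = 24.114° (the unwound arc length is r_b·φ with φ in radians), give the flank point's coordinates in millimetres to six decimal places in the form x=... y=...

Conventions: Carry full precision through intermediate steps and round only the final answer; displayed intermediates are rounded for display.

x=27.506776 y=0.619076

single-mesh involute tooth geometry (43T wheel at module 1.272)
pitch radius r_p = m·N/2 = 1.272·43/2 = 27.348000
base radius r_b = r_p·cos α = 27.348000·cos 21.985° = 25.359305
roll angle φ = 24.114° = 0.42086870 rad
x = r_b·(cos φ + φ·sin φ) = 27.506776
y = r_b·(sin φ − φ·cos φ) = 0.619076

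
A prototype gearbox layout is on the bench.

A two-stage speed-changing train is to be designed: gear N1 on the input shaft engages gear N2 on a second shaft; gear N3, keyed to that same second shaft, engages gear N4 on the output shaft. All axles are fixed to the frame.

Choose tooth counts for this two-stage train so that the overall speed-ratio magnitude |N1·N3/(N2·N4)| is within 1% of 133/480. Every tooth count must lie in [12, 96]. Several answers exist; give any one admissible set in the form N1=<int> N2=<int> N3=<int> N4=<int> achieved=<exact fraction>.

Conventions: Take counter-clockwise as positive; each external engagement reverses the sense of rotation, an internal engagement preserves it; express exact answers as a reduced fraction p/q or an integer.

N1=14 N2=12 N3=19 N4=80 achieved=133/480

design class (target 133/480): fixed-axis compound train
target = 133/480 in lowest terms: an exact hit needs N1·N3 = k·133 and N2·N4 = k·480 for one integer k, every count in [12, 96]; additionally prefer no 1:1 stage (N1 ≠ N2, N3 ≠ N4)
k = 1: no 1:1-free in-range split of k·133 and k·480 into factor pairs; take k = 2
k = 2: N1·N3 = 266 = 14·19, N2·N4 = 960 = 12·80
achieved = 14·19/(12·80) = 133/480; |achieved − target| = 0 ≤ 133/48000 ✓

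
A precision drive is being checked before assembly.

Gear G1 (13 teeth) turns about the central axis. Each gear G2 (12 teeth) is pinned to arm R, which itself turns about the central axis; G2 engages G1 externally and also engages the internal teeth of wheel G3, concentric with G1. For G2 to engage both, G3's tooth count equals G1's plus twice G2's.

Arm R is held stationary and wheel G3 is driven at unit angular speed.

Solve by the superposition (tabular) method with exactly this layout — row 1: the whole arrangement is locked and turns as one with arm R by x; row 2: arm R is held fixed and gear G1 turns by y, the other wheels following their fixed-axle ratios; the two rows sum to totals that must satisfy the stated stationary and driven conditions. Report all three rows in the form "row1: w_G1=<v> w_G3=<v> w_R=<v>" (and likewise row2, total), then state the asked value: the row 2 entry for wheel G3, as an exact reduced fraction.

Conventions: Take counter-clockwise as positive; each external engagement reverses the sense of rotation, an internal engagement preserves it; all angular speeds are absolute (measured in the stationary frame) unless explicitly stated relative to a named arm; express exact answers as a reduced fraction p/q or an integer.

planetary set (13T centre, 12T on arm, 37T internal) — Willis relation
row 1: whole set turns with the arm by x
row 2 (arm held, sun turns y): ω_ring = −(13/37)·y, ω_arm = 0
boundary: total ω_arm = x = 0 and total ω_ring = x − (13/37)·y = 1  ⇒  y = -37/13, x = 0
row 2 ring = −(13/37)·(-37/13) = 1
totals (row 1 + row 2): sun 0 + (-37/13) = -37/13, ring 0 + 1 = 1, arm 0 + 0 = 0
asked cell (row2, ring) = 1

row1: w_G1=0 w_G3=0 w_R=0
row2: w_G1=-37/13 w_G3=1 w_R=0
total: w_G1=-37/13 w_G3=1 w_R=0
asked value: 1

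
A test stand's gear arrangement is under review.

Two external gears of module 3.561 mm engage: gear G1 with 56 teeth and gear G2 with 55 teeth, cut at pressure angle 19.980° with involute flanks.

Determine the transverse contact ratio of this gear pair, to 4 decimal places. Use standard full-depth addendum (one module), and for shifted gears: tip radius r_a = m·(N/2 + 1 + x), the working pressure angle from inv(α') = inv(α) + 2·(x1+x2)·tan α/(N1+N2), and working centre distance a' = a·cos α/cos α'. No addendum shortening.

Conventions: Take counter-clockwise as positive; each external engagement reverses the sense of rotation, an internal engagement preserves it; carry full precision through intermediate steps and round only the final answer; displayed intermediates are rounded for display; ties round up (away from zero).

1.7734

class = single-mesh tooth geometry [involute pair 56T × 55T, m = 3.561]
base radii: r_b1 = 93.706770, r_b2 = 92.033435
tip radii: r_a1 = 103.269000, r_a2 = 101.488500
no profile shift: α' = α, a' = a
action lengths: √(r_a1²−r_b1²) = 43.399627, √(r_a2²−r_b2²) = 42.775723
base pitch p_b = π·m·cos α = 10.513875
CR = (43.399627 + 42.775723 − 197.635500·sin 19.98000°)/10.513875 = 1.773358
contact ratio ≈ 1.7734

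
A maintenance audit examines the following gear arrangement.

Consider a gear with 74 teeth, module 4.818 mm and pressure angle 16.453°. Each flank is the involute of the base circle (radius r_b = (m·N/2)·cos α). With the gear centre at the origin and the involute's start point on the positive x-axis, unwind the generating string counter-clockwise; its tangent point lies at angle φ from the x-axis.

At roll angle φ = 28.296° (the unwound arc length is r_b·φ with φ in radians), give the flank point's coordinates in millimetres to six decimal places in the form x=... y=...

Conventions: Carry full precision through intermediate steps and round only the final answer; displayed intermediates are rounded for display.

x=190.561327 y=6.698343

class = single-mesh tooth geometry [base-circle involute, m = 4.818, 74T]
pitch radius r_p = m·N/2 = 4.818·74/2 = 178.266000
base radius r_b = r_p·cos α = 178.266000·cos 16.453° = 170.966434
roll angle φ = 28.296° = 0.49385837 rad
x = r_b·(cos φ + φ·sin φ) = 190.561327
y = r_b·(sin φ − φ·cos φ) = 6.698343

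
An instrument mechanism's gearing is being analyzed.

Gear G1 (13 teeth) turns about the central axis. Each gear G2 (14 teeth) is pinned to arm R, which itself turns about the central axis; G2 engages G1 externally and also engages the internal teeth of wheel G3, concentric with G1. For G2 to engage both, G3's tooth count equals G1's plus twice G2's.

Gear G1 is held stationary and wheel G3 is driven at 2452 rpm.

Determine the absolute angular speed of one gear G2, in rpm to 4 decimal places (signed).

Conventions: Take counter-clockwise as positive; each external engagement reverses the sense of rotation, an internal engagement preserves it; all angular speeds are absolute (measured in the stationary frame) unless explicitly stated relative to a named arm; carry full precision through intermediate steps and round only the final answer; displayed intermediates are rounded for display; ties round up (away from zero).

recognized (axles ride arm R): planetary set, 13/14/41 teeth
normalise by the input: solve with ω_ring = 1, then scale by 2452 rpm
ring teeth: 13 + 2·14 = 41
13(ω_sun−ω_arm) = −41(ω_ring−ω_arm),  ω_sun = 0, ω_ring = 1
13(0−ω_arm) = −41(1−ω_arm)  ⇒  54·ω_arm = 41  ⇒  ω_arm = 41/54
sun–planet mesh: 13·(0−41/54) = −14·(ω_p−ω_arm)  ⇒  ω_p−ω_arm = 533/756
ω_p = 41/54 + 533/756 = 41/28
scale: ω_p = 41/28 × 2452 rpm = +3590.4286 rpm

+3590.4286 rpm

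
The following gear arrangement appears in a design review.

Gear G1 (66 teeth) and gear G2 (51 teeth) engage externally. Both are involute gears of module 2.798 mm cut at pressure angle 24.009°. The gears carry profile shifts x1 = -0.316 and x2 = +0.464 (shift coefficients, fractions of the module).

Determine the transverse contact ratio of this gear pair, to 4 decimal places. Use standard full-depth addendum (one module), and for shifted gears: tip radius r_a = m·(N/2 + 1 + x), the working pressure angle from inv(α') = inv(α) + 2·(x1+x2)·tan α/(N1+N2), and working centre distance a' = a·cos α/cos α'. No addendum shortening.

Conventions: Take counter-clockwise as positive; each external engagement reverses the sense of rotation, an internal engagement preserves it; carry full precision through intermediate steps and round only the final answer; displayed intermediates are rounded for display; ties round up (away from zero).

topology: single-mesh involute geometry — m = 2.798, 66T/51T pair
base radii: r_b1 = 84.345406, r_b2 = 65.175996
tip radii: r_a1 = 94.247832, r_a2 = 75.445272
inv(α') = inv(24.009°) + 2·(-0.316+0.464)·tan α/(66+51) = 0.02750768  ⇒  α' = 24.32957°
a' = a·cos α / cos α' = 163.6830·cos 24.009°/cos 24.32957° = 164.094514
action lengths: √(r_a1²−r_b1²) = 42.053612, √(r_a2²−r_b2²) = 38.001035
base pitch p_b = π·m·cos α = 8.029664
CR = (42.053612 + 38.001035 − 164.094514·sin 24.32957°)/8.029664 = 1.550527
contact ratio ≈ 1.5505

1.5505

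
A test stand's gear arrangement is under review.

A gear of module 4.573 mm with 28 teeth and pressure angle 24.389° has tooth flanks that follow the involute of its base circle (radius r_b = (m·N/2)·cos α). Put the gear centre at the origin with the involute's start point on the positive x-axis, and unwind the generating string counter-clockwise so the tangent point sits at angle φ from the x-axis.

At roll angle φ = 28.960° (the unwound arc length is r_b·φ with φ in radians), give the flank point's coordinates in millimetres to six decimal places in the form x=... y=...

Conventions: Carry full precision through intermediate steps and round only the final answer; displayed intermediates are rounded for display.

single-mesh involute tooth geometry (28T wheel at module 4.573)
pitch radius r_p = m·N/2 = 4.573·28/2 = 64.022000
base radius r_b = r_p·cos α = 64.022000·cos 24.389° = 58.308866
roll angle φ = 28.960° = 0.50544735 rad
x = r_b·(cos φ + φ·sin φ) = 65.288146
y = r_b·(sin φ − φ·cos φ) = 2.446274

x=65.288146 y=2.446274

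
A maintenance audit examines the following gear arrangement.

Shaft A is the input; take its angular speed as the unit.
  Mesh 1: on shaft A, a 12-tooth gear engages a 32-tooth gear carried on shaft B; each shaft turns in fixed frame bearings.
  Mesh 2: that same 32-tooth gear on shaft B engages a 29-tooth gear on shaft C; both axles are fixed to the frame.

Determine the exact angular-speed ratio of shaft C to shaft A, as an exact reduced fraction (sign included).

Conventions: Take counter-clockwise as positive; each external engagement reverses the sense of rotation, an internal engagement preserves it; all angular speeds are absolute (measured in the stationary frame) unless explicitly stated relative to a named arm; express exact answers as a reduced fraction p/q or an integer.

12/29

class = fixed-axis compound train [2 meshes; 2 ratios multiply, 2 sense flips]
mesh 1 [12T→32T]: running ratio 3/8, sense −
mesh 2 [32T→29T]: running ratio 12/29, sense +
ω_out/ω_in = 12/29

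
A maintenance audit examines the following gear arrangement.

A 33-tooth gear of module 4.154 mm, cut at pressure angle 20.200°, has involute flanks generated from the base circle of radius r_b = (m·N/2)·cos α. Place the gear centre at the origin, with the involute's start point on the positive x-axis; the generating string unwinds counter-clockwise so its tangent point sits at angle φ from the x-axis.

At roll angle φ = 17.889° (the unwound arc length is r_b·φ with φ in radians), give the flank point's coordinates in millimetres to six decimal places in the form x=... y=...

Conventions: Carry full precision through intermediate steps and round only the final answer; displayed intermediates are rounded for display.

x=67.384549 y=0.646266

class = single-mesh tooth geometry [base-circle involute, m = 4.154, 33T]
pitch radius r_p = m·N/2 = 4.154·33/2 = 68.541000
base radius r_b = r_p·cos α = 68.541000·cos 20.200° = 64.325250
roll angle φ = 17.889° = 0.31222195 rad
x = r_b·(cos φ + φ·sin φ) = 67.384549
y = r_b·(sin φ − φ·cos φ) = 0.646266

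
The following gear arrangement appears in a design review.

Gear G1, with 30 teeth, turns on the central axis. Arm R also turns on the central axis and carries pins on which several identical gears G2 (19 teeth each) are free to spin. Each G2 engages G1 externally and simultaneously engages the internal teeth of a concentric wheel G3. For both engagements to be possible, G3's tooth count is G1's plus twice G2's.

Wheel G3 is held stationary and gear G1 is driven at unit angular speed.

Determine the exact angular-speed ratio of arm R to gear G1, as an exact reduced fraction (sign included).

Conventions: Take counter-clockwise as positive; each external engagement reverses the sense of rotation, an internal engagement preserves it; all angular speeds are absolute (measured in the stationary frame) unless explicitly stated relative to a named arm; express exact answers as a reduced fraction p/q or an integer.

recognized (axles ride arm R): planetary set, 30/19/68 teeth
ring teeth: 30 + 2·19 = 68
30(ω_sun−ω_arm) = −68(ω_ring−ω_arm),  ω_ring = 0, ω_sun = 1
30(1−ω_arm) = −68(0−ω_arm)  ⇒  98·ω_arm = 30  ⇒  ω_arm = 15/49
ω_out/ω_in = 15/49

15/49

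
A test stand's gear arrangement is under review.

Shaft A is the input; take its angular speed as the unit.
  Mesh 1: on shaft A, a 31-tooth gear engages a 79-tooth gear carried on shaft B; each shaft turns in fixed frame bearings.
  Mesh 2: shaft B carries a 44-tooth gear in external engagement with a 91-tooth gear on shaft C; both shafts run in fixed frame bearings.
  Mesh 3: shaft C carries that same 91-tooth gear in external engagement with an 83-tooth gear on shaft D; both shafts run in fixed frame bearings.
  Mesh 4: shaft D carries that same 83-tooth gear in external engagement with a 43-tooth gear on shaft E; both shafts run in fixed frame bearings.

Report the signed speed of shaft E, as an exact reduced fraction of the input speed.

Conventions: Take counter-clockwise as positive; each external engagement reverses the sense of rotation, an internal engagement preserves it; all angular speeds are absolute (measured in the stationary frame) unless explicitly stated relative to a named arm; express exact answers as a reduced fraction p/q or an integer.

1364/3397

4-mesh fixed-axis compound train (all bearings frame-fixed)
mesh 1 [31T→79T]: |ω|/ω_in = 1×31/79 = 31/79, sense flips to −
mesh 2 [44T→91T]: |ω|/ω_in = (31/79)×44/91 = 1364/7189, sense flips to +
mesh 3 [91T→83T]: |ω|/ω_in = (1364/7189)×91/83 = 1364/6557, sense flips to −
mesh 4 [83T→43T]: |ω|/ω_in = (1364/6557)×83/43 = 1364/3397, sense flips to +
signed output speed (× input speed) = 1364/3397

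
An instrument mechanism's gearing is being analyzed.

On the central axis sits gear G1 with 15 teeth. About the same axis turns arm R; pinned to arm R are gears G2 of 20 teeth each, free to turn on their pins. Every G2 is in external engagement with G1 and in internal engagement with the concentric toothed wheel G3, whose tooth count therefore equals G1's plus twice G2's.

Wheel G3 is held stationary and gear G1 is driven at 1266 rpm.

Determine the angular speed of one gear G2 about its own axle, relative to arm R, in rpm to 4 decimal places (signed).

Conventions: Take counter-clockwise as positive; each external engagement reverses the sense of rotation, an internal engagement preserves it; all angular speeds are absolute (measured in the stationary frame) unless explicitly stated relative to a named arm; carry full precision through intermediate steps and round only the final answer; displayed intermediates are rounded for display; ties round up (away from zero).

-746.0357 rpm

recognized (axles ride arm R): planetary set, 15/20/55 teeth
normalise by the input: solve with ω_sun = 1, then scale by 1266 rpm
ring teeth: 15 + 2·20 = 55
15(ω_sun−ω_arm) = −55(ω_ring−ω_arm),  ω_ring = 0, ω_sun = 1
15(1−ω_arm) = −55(0−ω_arm)  ⇒  70·ω_arm = 15  ⇒  ω_arm = 3/14
sun–planet mesh: 15·(1−3/14) = −20·(ω_p−ω_arm)  ⇒  ω_p−ω_arm = -33/56
scale: ω_p−ω_arm = -33/56 × 1266 rpm = -746.0357 rpm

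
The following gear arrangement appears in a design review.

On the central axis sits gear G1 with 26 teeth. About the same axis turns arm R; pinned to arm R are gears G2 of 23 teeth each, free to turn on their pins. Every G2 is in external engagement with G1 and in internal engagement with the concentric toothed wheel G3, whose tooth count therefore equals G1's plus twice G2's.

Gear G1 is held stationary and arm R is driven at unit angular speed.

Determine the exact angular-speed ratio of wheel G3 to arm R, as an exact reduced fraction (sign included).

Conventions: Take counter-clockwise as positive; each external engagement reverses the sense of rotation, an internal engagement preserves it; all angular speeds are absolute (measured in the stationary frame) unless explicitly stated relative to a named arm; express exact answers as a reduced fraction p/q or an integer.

49/36

planetary set (26T centre, 23T on arm, 72T internal) — Willis relation
ring teeth: 26 + 2·23 = 72
26(ω_sun−ω_arm) = −72(ω_ring−ω_arm),  ω_sun = 0, ω_arm = 1
ω_ring = 1 − (26/72)(0−1) = 49/36
ω_out/ω_in = 49/36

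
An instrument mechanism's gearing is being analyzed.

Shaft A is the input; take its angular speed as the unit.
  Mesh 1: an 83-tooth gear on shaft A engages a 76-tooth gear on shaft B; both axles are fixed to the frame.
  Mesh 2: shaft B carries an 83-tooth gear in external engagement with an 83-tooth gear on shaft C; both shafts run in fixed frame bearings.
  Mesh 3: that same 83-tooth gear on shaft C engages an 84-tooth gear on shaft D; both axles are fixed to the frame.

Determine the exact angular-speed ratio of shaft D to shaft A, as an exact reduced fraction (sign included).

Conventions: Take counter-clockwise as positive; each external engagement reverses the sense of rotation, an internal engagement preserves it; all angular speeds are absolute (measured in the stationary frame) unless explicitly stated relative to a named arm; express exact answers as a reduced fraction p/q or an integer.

-6889/6384

class = fixed-axis compound train [3 meshes; 3 ratios multiply, 3 sense flips]
mesh 1 [83T→76T]: running ratio 83/76, sense −
mesh 2 [83T→83T]: running ratio 83/76, sense +
mesh 3 [83T→84T]: running ratio 6889/6384, sense −
ω_out/ω_in = -6889/6384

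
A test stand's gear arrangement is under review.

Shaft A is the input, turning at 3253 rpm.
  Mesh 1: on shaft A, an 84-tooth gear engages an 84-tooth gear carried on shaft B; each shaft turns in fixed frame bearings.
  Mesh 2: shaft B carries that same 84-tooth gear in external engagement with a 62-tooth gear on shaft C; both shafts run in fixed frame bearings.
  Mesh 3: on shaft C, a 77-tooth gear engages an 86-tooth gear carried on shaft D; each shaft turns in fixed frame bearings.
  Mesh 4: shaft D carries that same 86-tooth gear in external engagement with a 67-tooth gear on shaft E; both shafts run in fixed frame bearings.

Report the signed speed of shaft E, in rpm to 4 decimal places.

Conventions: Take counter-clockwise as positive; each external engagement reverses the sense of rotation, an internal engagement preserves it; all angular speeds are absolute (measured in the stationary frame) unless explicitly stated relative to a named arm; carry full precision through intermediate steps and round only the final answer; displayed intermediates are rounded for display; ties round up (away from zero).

+5065.0948 rpm

recognized (5 fixed axles, 4 meshes): fixed-axis compound train
mesh 1 [84T→84T]: ω = 3253.0000×84/84 = 3253.0000 rpm, sense flips to −
mesh 2 [84T→62T]: ω = 3253.0000×84/62 = 4407.2903 rpm, sense flips to +
mesh 3 [77T→86T]: ω = 4407.2903×77/86 = 3946.0623 rpm, sense flips to −
mesh 4 [86T→67T]: ω = 3946.0623×86/67 = 5065.0948 rpm, sense flips to +
signed output speed = +5065.0948 rpm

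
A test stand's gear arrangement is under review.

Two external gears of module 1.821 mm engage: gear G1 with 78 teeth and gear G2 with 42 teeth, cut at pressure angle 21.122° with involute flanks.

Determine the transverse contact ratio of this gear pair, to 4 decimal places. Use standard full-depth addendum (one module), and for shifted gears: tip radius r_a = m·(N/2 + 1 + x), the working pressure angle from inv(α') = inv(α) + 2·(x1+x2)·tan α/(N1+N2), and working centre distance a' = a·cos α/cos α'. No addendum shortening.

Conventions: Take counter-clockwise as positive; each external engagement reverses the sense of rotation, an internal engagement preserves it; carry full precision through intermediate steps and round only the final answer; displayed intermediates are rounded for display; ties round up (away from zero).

single-mesh involute tooth geometry (78T engaging 42T at module 1.821)
base radii: r_b1 = 66.247605, r_b2 = 35.671787
tip radii: r_a1 = 72.840000, r_a2 = 40.062000
no profile shift: α' = α, a' = a
action lengths: √(r_a1²−r_b1²) = 30.280693, √(r_a2²−r_b2²) = 18.234238
base pitch p_b = π·m·cos α = 5.336487
CR = (30.280693 + 18.234238 − 109.260000·sin 21.12200°)/5.336487 = 1.713214
contact ratio ≈ 1.7132

1.7132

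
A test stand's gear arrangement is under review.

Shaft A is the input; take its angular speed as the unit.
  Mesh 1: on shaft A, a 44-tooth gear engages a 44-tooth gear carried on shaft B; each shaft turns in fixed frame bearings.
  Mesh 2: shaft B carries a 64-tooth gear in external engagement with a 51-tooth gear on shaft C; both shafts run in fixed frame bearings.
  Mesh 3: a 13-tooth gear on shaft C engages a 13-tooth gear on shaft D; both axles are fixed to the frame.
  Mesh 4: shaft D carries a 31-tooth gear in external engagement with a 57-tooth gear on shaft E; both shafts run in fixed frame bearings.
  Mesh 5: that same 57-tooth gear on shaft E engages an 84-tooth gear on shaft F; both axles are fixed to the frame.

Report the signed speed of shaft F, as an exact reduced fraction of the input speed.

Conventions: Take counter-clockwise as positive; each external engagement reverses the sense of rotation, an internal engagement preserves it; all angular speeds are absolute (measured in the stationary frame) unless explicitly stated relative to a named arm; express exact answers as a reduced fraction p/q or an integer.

5-mesh fixed-axis compound train (all bearings frame-fixed)
mesh 1 [44T→44T]: |ω|/ω_in = 1×44/44 = 1, sense flips to −
mesh 2 [64T→51T]: |ω|/ω_in = 1×64/51 = 64/51, sense flips to +
mesh 3 [13T→13T]: |ω|/ω_in = (64/51)×13/13 = 64/51, sense flips to −
mesh 4 [31T→57T]: |ω|/ω_in = (64/51)×31/57 = 1984/2907, sense flips to +
mesh 5 [57T→84T]: |ω|/ω_in = (1984/2907)×57/84 = 496/1071, sense flips to −
signed output speed (× input speed) = -496/1071

-496/1071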